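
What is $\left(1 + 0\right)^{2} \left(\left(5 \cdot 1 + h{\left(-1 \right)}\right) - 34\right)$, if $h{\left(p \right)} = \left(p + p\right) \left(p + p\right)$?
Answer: $-25$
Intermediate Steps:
$h{\left(p \right)} = 4 p^{2}$ ($h{\left(p \right)} = 2 p 2 p = 4 p^{2}$)
$\left(1 + 0\right)^{2} \left(\left(5 \cdot 1 + h{\left(-1 \right)}\right) - 34\right) = \left(1 + 0\right)^{2} \left(\left(5 \cdot 1 + 4 \left(-1\right)^{2}\right) - 34\right) = 1^{2} \left(\left(5 + 4 \cdot 1\right) - 34\right) = 1 \left(\left(5 + 4\right) - 34\right) = 1 \left(9 - 34\right) = 1 \left(-25\right) = -25$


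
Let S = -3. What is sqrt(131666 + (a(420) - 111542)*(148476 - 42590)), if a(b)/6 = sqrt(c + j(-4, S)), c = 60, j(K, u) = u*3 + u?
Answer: sqrt(-11810604546 + 2541264*sqrt(3)) ≈ 1.0866e+5*I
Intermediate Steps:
j(K, u) = 4*u (j(K, u) = 3*u + u = 4*u)
a(b) = 24*sqrt(3) (a(b) = 6*sqrt(60 + 4*(-3)) = 6*sqrt(60 - 12) = 6*sqrt(48) = 6*(4*sqrt(3)) = 24*sqrt(3))
sqrt(131666 + (a(420) - 111542)*(148476 - 42590)) = sqrt(131666 + (24*sqrt(3) - 111542)*(148476 - 42590)) = sqrt(131666 + (-111542 + 24*sqrt(3))*105886) = sqrt(131666 + (-11810736212 + 2541264*sqrt(3))) = sqrt(-11810604546 + 2541264*sqrt(3))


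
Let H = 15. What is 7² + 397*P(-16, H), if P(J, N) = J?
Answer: -6303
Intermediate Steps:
7² + 397*P(-16, H) = 7² + 397*(-16) = 49 - 6352 = -6303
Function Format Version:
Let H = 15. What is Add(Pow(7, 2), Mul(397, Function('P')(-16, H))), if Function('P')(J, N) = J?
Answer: -6303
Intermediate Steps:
Add(Pow(7, 2), Mul(397, Function('P')(-16, H))) = Add(Pow(7, 2), Mul(397, -16)) = Add(49, -6352) = -6303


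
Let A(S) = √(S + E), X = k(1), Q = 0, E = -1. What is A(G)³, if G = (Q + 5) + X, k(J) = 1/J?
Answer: 5*√5 ≈ 11.180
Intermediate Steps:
k(J) = 1/J
X = 1 (X = 1/1 = 1)
G = 6 (G = (0 + 5) + 1 = 5 + 1 = 6)
A(S) = √(-1 + S) (A(S) = √(S - 1) = √(-1 + S))
A(G)³ = (√(-1 + 6))³ = (√5)³ = 5*√5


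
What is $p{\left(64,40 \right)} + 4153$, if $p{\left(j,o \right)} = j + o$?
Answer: $4257$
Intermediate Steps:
$p{\left(64,40 \right)} + 4153 = \left(64 + 40\right) + 4153 = 104 + 4153 = 4257$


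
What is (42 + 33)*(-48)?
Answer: -3600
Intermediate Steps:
(42 + 33)*(-48) = 75*(-48) = -3600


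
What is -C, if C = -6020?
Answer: 6020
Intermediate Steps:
-C = -1*(-6020) = 6020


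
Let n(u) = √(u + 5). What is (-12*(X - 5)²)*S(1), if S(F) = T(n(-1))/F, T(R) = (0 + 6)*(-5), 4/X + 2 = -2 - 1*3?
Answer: 547560/49 ≈ 11175.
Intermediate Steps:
n(u) = √(5 + u)
X = -4/7 (X = 4/(-2 + (-2 - 1*3)) = 4/(-2 + (-2 - 3)) = 4/(-2 - 5) = 4/(-7) = 4*(-⅐) = -4/7 ≈ -0.57143)
T(R) = -30 (T(R) = 6*(-5) = -30)
S(F) = -30/F
(-12*(X - 5)²)*S(1) = (-12*(-4/7 - 5)²)*(-30/1) = (-12*(-39/7)²)*(-30*1) = -12*1521/49*(-30) = -18252/49*(-30) = 547560/49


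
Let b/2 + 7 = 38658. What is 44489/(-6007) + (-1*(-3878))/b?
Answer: -1707896766/232176557 ≈ -7.3560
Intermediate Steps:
b = 77302 (b = -14 + 2*38658 = -14 + 77316 = 77302)
44489/(-6007) + (-1*(-3878))/b = 44489/(-6007) - 1*(-3878)/77302 = 44489*(-1/6007) + 3878*(1/77302) = -44489/6007 + 1939/38651 = -1707896766/232176557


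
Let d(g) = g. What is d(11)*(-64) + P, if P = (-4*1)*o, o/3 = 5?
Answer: -764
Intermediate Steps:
o = 15 (o = 3*5 = 15)
P = -60 (P = -4*1*15 = -4*15 = -60)
d(11)*(-64) + P = 11*(-64) - 60 = -704 - 60 = -764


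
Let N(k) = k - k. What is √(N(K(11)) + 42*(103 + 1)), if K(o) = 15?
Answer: 4*√273 ≈ 66.091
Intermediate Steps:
N(k) = 0
√(N(K(11)) + 42*(103 + 1)) = √(0 + 42*(103 + 1)) = √(0 + 42*104) = √(0 + 4368) = √4368 = 4*√273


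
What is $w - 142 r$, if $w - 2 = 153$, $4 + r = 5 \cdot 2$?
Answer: $-697$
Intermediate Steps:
$r = 6$ ($r = -4 + 5 \cdot 2 = -4 + 10 = 6$)
$w = 155$ ($w = 2 + 153 = 155$)
$w - 142 r = 155 - 852 = -697$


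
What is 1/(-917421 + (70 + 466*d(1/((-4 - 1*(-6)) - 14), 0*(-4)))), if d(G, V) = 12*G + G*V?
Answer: -1/917817 ≈ -1.0895e-6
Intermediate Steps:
1/(-917421 + (70 + 466*d(1/((-4 - 1*(-6)) - 14), 0*(-4)))) = 1/(-917421 + (70 + 466*((12 + 0*(-4))/((-4 - 1*(-6)) - 14)))) = 1/(-917421 + (70 + 466*((12 + 0)/((-4 + 6) - 14)))) = 1/(-917421 + (70 + 466*(12/(2 - 14)))) = 1/(-917421 + (70 + 466*(12/(-12)))) = 1/(-917421 + (70 + 466*(-1/12*12))) = 1/(-917421 + (70 + 466*(-1))) = 1/(-917421 + (70 - 466)) = 1/(-917421 - 396) = 1/(-917817) = -1/917817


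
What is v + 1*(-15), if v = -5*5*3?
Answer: -90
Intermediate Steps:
v = -75 (v = -25*3 = -75)
v + 1*(-15) = -75 + 1*(-15) = -75 - 15 = -90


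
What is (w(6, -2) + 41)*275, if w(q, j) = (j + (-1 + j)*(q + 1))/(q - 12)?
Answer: 73975/6 ≈ 12329.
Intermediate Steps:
w(q, j) = (j + (1 + q)*(-1 + j))/(-12 + q) (w(q, j) = (j + (-1 + j)*(1 + q))/(-12 + q) = (j + (1 + q)*(-1 + j))/(-12 + q))
(w(6, -2) + 41)*275 = ((-1 - 1*6 + 2*(-2) - 2*6)/(-12 + 6) + 41)*275 = ((-1 - 6 - 4 - 12)/(-6) + 41)*275 = (-⅙*(-23) + 41)*275 = (23/6 + 41)*275 = (269/6)*275 = 73975/6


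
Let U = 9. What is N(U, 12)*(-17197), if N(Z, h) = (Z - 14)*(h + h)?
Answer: 2063640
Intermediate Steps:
N(Z, h) = 2*h*(-14 + Z) (N(Z, h) = (-14 + Z)*(2*h) = 2*h*(-14 + Z))
N(U, 12)*(-17197) = (2*12*(-14 + 9))*(-17197) = (2*12*(-5))*(-17197) = -120*(-17197) = 2063640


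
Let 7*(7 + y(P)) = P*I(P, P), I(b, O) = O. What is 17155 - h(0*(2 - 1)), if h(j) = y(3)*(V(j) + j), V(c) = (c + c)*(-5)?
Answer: 17155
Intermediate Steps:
V(c) = -10*c (V(c) = (2*c)*(-5) = -10*c)
y(P) = -7 + P²/7 (y(P) = -7 + (P*P)/7 = -7 + P²/7)
h(j) = 360*j/7 (h(j) = (-7 + (⅐)*3²)*(-10*j + j) = (-7 + (⅐)*9)*(-9*j) = (-7 + 9/7)*(-9*j) = -(-360)*j/7 = 360*j/7)
17155 - h(0*(2 - 1)) = 17155 - 360*0*(2 - 1)/7 = 17155 - 360*0*1/7 = 17155 - 360*0/7 = 17155 - 1*0 = 17155 + 0 = 17155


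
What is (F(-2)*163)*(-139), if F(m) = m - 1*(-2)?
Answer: 0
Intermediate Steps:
F(m) = 2 + m (F(m) = m + 2 = 2 + m)
(F(-2)*163)*(-139) = ((2 - 2)*163)*(-139) = (0*163)*(-139) = 0*(-139) = 0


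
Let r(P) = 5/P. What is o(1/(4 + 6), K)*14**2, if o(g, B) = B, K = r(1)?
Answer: 980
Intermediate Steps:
K = 5 (K = 5/1 = 5*1 = 5)
o(1/(4 + 6), K)*14**2 = 5*14**2 = 5*196 = 980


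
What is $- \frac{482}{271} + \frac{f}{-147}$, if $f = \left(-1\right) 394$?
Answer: $\frac{35920}{39837} \approx 0.90167$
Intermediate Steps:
$f = -394$
$- \frac{482}{271} + \frac{f}{-147} = - \frac{482}{271} - \frac{394}{-147} = \left(-482\right) \frac{1}{271} - - \frac{394}{147} = - \frac{482}{271} + \frac{394}{147} = \frac{35920}{39837}$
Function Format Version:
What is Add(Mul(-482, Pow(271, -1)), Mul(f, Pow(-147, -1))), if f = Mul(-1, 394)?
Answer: Rational(35920, 39837) ≈ 0.90167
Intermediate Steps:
f = -394
Add(Mul(-482, Pow(271, -1)), Mul(f, Pow(-147, -1))) = Add(Mul(-482, Pow(271, -1)), Mul(-394, Pow(-147, -1))) = Add(Mul(-482, Rational(1, 271)), Mul(-394, Rational(-1, 147))) = Add(Rational(-482, 271), Rational(394, 147)) = Rational(35920, 39837)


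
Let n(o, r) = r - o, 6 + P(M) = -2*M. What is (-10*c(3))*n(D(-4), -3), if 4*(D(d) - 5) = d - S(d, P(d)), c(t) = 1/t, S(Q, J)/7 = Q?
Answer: 140/3 ≈ 46.667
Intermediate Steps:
P(M) = -6 - 2*M
S(Q, J) = 7*Q
c(t) = 1/t
D(d) = 5 - 3*d/2 (D(d) = 5 + (d - 7*d)/4 = 5 + (-6*d)/4 = 5 - 3*d/2)
(-10*c(3))*n(D(-4), -3) = (-10/3)*(-3 - (5 - 3/2*(-4))) = (-10*1/3)*(-3 - (5 + 6)) = -10*(-3 - 1*11)/3 = -10*(-3 - 11)/3 = -10/3*(-14) = 140/3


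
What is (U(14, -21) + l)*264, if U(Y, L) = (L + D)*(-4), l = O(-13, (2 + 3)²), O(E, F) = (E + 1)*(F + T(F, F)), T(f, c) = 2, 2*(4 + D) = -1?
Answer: -58608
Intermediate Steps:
D = -9/2 (D = -4 + (½)*(-1) = -4 - ½ = -9/2 ≈ -4.5000)
O(E, F) = (1 + E)*(2 + F) (O(E, F) = (E + 1)*(F + 2) = (1 + E)*(2 + F))
l = -324 (l = 2 + (2 + 3)² + 2*(-13) - 13*(2 + 3)² = 2 + 5² - 26 - 13*5² = 2 + 25 - 26 - 13*25 = 2 + 25 - 26 - 325 = -324)
U(Y, L) = 18 - 4*L (U(Y, L) = (L - 9/2)*(-4) = (-9/2 + L)*(-4) = 18 - 4*L)
(U(14, -21) + l)*264 = ((18 - 4*(-21)) - 324)*264 = ((18 + 84) - 324)*264 = (102 - 324)*264 = -222*264 = -58608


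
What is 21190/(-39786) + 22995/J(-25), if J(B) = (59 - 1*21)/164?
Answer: 1974202135/19893 ≈ 99241.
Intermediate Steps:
J(B) = 19/82 (J(B) = (59 - 21)*(1/164) = 38*(1/164) = 19/82)
21190/(-39786) + 22995/J(-25) = 21190/(-39786) + 22995/(19/82) = 21190*(-1/39786) + 22995*(82/19) = -10595/19893 + 1885590/19 = 1974202135/19893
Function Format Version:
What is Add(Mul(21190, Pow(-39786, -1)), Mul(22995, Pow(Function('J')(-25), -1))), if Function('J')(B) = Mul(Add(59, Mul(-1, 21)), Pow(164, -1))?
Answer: Rational(1974202135, 19893) ≈ 99241.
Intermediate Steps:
Function('J')(B) = Rational(19, 82) (Function('J')(B) = Mul(Add(59, -21), Rational(1, 164)) = Mul(38, Rational(1, 164)) = Rational(19, 82))
Add(Mul(21190, Pow(-39786, -1)), Mul(22995, Pow(Function('J')(-25), -1))) = Add(Mul(21190, Pow(-39786, -1)), Mul(22995, Pow(Rational(19, 82), -1))) = Add(Mul(21190, Rational(-1, 39786)), Mul(22995, Rational(82, 19))) = Add(Rational(-10595, 19893), Rational(1885590, 19)) = Rational(1974202135, 19893)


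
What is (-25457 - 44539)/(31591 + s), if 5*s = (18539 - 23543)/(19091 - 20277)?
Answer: -207538140/93669817 ≈ -2.2156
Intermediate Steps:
s = 2502/2965 (s = ((18539 - 23543)/(19091 - 20277))/5 = (-5004/(-1186))/5 = (-5004*(-1/1186))/5 = (⅕)*(2502/593) = 2502/2965 ≈ 0.84384)
(-25457 - 44539)/(31591 + s) = (-25457 - 44539)/(31591 + 2502/2965) = -69996/93669817/2965 = -69996*2965/93669817 = -207538140/93669817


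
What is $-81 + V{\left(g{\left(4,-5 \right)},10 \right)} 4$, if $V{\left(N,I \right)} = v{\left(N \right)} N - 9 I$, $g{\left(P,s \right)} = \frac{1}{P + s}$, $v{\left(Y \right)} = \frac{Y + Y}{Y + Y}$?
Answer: $-445$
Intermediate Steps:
$v{\left(Y \right)} = 1$ ($v{\left(Y \right)} = \frac{2 Y}{2 Y} = 2 Y \frac{1}{2 Y} = 1$)
$V{\left(N,I \right)} = N - 9 I$ ($V{\left(N,I \right)} = 1 N - 9 I = N - 9 I$)
$-81 + V{\left(g{\left(4,-5 \right)},10 \right)} 4 = -81 + \left(\frac{1}{4 - 5} - 90\right) 4 = -81 + \left(\frac{1}{-1} - 90\right) 4 = -81 + \left(-1 - 90\right) 4 = -81 - 364 = -445$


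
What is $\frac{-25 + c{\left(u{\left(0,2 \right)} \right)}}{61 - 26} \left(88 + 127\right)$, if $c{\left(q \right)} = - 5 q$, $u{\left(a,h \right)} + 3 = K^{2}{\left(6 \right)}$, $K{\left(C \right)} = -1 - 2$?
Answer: $- \frac{2365}{7} \approx -337.86$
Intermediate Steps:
$K{\left(C \right)} = -3$
$u{\left(a,h \right)} = 6$ ($u{\left(a,h \right)} = -3 + \left(-3\right)^{2} = -3 + 9 = 6$)
$\frac{-25 + c{\left(u{\left(0,2 \right)} \right)}}{61 - 26} \left(88 + 127\right) = \frac{-25 - 30}{61 - 26} \left(88 + 127\right) = \frac{-25 - 30}{35} \cdot 215 = \left(-55\right) \frac{1}{35} \cdot 215 = \left(- \frac{11}{7}\right) 215 = - \frac{2365}{7}$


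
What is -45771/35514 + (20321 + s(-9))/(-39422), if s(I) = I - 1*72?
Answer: -18283969/10145166 ≈ -1.8022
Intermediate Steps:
s(I) = -72 + I (s(I) = I - 72 = -72 + I)
-45771/35514 + (20321 + s(-9))/(-39422) = -45771/35514 + (20321 + (-72 - 9))/(-39422) = -45771*1/35514 + (20321 - 81)*(-1/39422) = -15257/11838 + 20240*(-1/39422) = -15257/11838 - 440/857 = -18283969/10145166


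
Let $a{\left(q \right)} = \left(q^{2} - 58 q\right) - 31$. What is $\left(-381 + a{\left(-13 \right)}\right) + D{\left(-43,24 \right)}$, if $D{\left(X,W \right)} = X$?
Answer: $468$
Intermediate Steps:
$a{\left(q \right)} = -31 + q^{2} - 58 q$
$\left(-381 + a{\left(-13 \right)}\right) + D{\left(-43,24 \right)} = \left(-381 - \left(-723 - 169\right)\right) - 43 = \left(-381 + \left(-31 + 169 + 754\right)\right) - 43 = \left(-381 + 892\right) - 43 = 511 - 43 = 468$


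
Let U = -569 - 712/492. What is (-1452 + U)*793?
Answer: -197267473/123 ≈ -1.6038e+6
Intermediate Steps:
U = -70165/123 (U = -569 - 712/492 = -569 - 1*178/123 = -569 - 178/123 = -70165/123 ≈ -570.45)
(-1452 + U)*793 = (-1452 - 70165/123)*793 = -248761/123*793 = -197267473/123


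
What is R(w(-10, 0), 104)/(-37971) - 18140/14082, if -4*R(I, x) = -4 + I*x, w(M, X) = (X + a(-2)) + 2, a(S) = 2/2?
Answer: -114618271/89117937 ≈ -1.2861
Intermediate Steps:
a(S) = 1 (a(S) = 2*(½) = 1)
w(M, X) = 3 + X (w(M, X) = (X + 1) + 2 = (1 + X) + 2 = 3 + X)
R(I, x) = 1 - I*x/4 (R(I, x) = -(-4 + I*x)/4 = 1 - I*x/4)
R(w(-10, 0), 104)/(-37971) - 18140/14082 = (1 - ¼*(3 + 0)*104)/(-37971) - 18140/14082 = (1 - ¼*3*104)*(-1/37971) - 18140*1/14082 = (1 - 78)*(-1/37971) - 9070/7041 = -77*(-1/37971) - 9070/7041 = 77/37971 - 9070/7041 = -114618271/89117937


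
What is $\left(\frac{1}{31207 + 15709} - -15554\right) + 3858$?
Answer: $\frac{910733393}{46916} \approx 19412.0$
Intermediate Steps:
$\left(\frac{1}{31207 + 15709} - -15554\right) + 3858 = \left(\frac{1}{46916} + 15554\right) + 3858 = \frac{729731465}{46916} + 3858 = \frac{910733393}{46916}$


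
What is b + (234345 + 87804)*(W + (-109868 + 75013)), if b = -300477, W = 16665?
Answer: -5860190787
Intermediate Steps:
b + (234345 + 87804)*(W + (-109868 + 75013)) = -300477 + (234345 + 87804)*(16665 + (-109868 + 75013)) = -300477 + 322149*(16665 - 34855) = -300477 + 322149*(-18190) = -300477 - 5859890310 = -5860190787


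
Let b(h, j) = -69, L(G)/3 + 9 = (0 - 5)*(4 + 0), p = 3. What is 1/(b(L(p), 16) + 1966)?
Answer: 1/1897 ≈ 0.00052715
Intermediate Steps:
L(G) = -87 (L(G) = -27 + 3*((0 - 5)*(4 + 0)) = -27 + 3*(-5*4) = -27 + 3*(-20) = -27 - 60 = -87)
1/(b(L(p), 16) + 1966) = 1/(-69 + 1966) = 1/1897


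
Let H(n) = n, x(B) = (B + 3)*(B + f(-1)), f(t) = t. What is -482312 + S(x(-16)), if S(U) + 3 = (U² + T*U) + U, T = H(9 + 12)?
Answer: -428612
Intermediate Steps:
x(B) = (-1 + B)*(3 + B) (x(B) = (B + 3)*(B - 1) = (3 + B)*(-1 + B) = (-1 + B)*(3 + B))
T = 21 (T = 9 + 12 = 21)
S(U) = -3 + U² + 22*U (S(U) = -3 + ((U² + 21*U) + U) = -3 + (U² + 22*U) = -3 + U² + 22*U)
-482312 + S(x(-16)) = -482312 + (-3 + (-3 + (-16)² + 2*(-16))² + 22*(-3 + (-16)² + 2*(-16))) = -482312 + (-3 + (-3 + 256 - 32)² + 22*(-3 + 256 - 32)) = -482312 + (-3 + 221² + 22*221) = -482312 + (-3 + 48841 + 4862) = -482312 + 53700 = -428612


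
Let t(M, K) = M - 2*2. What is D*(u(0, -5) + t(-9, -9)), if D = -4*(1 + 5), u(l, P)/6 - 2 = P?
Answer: 744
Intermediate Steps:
t(M, K) = -4 + M (t(M, K) = M - 4 = -4 + M)
u(l, P) = 12 + 6*P
D = -24 (D = -4*6 = -24)
D*(u(0, -5) + t(-9, -9)) = -24*((12 + 6*(-5)) + (-4 - 9)) = -24*((12 - 30) - 13) = -24*(-18 - 13) = -24*(-31) = 744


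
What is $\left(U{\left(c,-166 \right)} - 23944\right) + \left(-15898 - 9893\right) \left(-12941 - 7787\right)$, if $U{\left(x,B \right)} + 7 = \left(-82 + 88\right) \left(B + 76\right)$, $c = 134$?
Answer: $534571357$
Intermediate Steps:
$U{\left(x,B \right)} = 449 + 6 B$ ($U{\left(x,B \right)} = -7 + \left(-82 + 88\right) \left(B + 76\right) = -7 + 6 \left(76 + B\right) = -7 + \left(456 + 6 B\right) = 449 + 6 B$)
$\left(U{\left(c,-166 \right)} - 23944\right) + \left(-15898 - 9893\right) \left(-12941 - 7787\right) = \left(\left(449 + 6 \left(-166\right)\right) - 23944\right) + \left(-15898 - 9893\right) \left(-12941 - 7787\right) = \left(\left(449 - 996\right) - 23944\right) - -534595848 = \left(-547 - 23944\right) + 534595848 = -24491 + 534595848 = 534571357$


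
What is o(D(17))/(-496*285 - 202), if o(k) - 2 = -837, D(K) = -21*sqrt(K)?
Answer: 835/141562 ≈ 0.0058985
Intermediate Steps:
o(k) = -835 (o(k) = 2 - 837 = -835)
o(D(17))/(-496*285 - 202) = -835/(-496*285 - 202) = -835/(-141360 - 202) = -835/(-141562) = -835*(-1/141562) = 835/141562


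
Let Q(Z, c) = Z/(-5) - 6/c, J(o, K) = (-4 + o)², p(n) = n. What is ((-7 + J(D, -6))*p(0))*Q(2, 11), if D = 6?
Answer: 0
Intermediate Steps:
Q(Z, c) = -6/c - Z/5 (Q(Z, c) = Z*(-⅕) - 6/c = -Z/5 - 6/c = -6/c - Z/5)
((-7 + J(D, -6))*p(0))*Q(2, 11) = ((-7 + (-4 + 6)²)*0)*(-6/11 - ⅕*2) = ((-7 + 2²)*0)*(-6*1/11 - ⅖) = ((-7 + 4)*0)*(-6/11 - ⅖) = -3*0*(-52/55) = 0*(-52/55) = 0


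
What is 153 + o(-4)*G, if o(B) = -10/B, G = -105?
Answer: -219/2 ≈ -109.50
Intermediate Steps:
153 + o(-4)*G = 153 - 10/(-4)*(-105) = 153 - 10*(-¼)*(-105) = 153 + (5/2)*(-105) = 153 - 525/2 = -219/2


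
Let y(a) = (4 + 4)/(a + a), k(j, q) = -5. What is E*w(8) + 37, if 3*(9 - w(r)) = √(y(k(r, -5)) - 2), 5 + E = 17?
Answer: 145 - 4*I*√70/5 ≈ 145.0 - 6.6933*I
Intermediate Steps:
E = 12 (E = -5 + 17 = 12)
y(a) = 4/a (y(a) = 8/((2*a)) = 8*(1/(2*a)) = 4/a)
w(r) = 9 - I*√70/15 (w(r) = 9 - √(4/(-5) - 2)/3 = 9 - √(4*(-⅕) - 2)/3 = 9 - √(-⅘ - 2)/3 = 9 - I*√70/15)
E*w(8) + 37 = 12*(9 - I*√70/15) + 37 = (108 - 4*I*√70/5) + 37 = 145 - 4*I*√70/5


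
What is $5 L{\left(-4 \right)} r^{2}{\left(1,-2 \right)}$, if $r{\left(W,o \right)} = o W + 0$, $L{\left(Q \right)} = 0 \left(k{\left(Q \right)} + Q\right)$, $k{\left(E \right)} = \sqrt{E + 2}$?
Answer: $0$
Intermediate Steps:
$k{\left(E \right)} = \sqrt{2 + E}$
$L{\left(Q \right)} = 0$ ($L{\left(Q \right)} = 0 \left(\sqrt{2 + Q} + Q\right) = 0 \left(Q + \sqrt{2 + Q}\right) = 0$)
$r{\left(W,o \right)} = W o$ ($r{\left(W,o \right)} = W o + 0 = W o$)
$5 L{\left(-4 \right)} r^{2}{\left(1,-2 \right)} = 5 \cdot 0 \left(1 \left(-2\right)\right)^{2} = 0 \left(-2\right)^{2} = 0 \cdot 4 = 0$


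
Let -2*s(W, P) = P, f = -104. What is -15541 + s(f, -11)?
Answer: -31071/2 ≈ -15536.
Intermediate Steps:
s(W, P) = -P/2
-15541 + s(f, -11) = -15541 - 1/2*(-11) = -15541 + 11/2 = -31071/2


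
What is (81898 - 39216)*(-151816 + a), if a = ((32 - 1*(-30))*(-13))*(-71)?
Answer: -4037290380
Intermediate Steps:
a = 57226 (a = ((32 + 30)*(-13))*(-71) = (62*(-13))*(-71) = -806*(-71) = 57226)
(81898 - 39216)*(-151816 + a) = (81898 - 39216)*(-151816 + 57226) = 42682*(-94590) = -4037290380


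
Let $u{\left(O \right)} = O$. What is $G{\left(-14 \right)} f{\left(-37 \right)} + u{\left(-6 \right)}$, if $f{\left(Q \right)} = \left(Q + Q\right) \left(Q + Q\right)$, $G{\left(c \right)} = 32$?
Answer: $175226$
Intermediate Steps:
$f{\left(Q \right)} = 4 Q^{2}$ ($f{\left(Q \right)} = 2 Q 2 Q = 4 Q^{2}$)
$G{\left(-14 \right)} f{\left(-37 \right)} + u{\left(-6 \right)} = 32 \cdot 4 \left(-37\right)^{2} - 6 = 32 \cdot 4 \cdot 1369 - 6 = 32 \cdot 5476 - 6 = 175232 - 6 = 175226$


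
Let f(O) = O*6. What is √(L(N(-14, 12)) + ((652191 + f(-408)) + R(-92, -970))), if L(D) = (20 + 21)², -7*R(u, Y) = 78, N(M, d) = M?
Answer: √31919230/7 ≈ 807.10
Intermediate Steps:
f(O) = 6*O
R(u, Y) = -78/7 (R(u, Y) = -⅐*78 = -78/7)
L(D) = 1681 (L(D) = 41² = 1681)
√(L(N(-14, 12)) + ((652191 + f(-408)) + R(-92, -970))) = √(1681 + ((652191 + 6*(-408)) - 78/7)) = √(1681 + ((652191 - 2448) - 78/7)) = √(1681 + (649743 - 78/7)) = √(1681 + 4548123/7) = √(4559890/7) = √31919230/7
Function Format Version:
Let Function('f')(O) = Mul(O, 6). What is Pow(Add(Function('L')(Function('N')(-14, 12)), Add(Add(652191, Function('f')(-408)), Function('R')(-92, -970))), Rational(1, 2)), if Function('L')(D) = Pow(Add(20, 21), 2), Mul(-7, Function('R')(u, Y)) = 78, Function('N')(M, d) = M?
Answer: Mul(Rational(1, 7), Pow(31919230, Rational(1, 2))) ≈ 807.10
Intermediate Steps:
Function('f')(O) = Mul(6, O)
Function('R')(u, Y) = Rational(-78, 7) (Function('R')(u, Y) = Mul(Rational(-1, 7), 78) = Rational(-78, 7))
Function('L')(D) = 1681 (Function('L')(D) = Pow(41, 2) = 1681)
Pow(Add(Function('L')(Function('N')(-14, 12)), Add(Add(652191, Function('f')(-408)), Function('R')(-92, -970))), Rational(1, 2)) = Pow(Add(1681, Add(Add(652191, Mul(6, -408)), Rational(-78, 7))), Rational(1, 2)) = Pow(Add(1681, Add(Add(652191, -2448), Rational(-78, 7))), Rational(1, 2)) = Pow(Add(1681, Add(649743, Rational(-78, 7))), Rational(1, 2)) = Pow(Add(1681, Rational(4548123, 7)), Rational(1, 2)) = Pow(Rational(4559890, 7), Rational(1, 2)) = Mul(Rational(1, 7), Pow(31919230, Rational(1, 2)))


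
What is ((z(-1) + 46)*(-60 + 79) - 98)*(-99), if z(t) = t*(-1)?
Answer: -78705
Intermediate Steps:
z(t) = -t
((z(-1) + 46)*(-60 + 79) - 98)*(-99) = ((-1*(-1) + 46)*(-60 + 79) - 98)*(-99) = ((1 + 46)*19 - 98)*(-99) = (47*19 - 98)*(-99) = (893 - 98)*(-99) = 795*(-99) = -78705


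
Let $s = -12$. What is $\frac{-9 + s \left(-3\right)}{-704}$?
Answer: $- \frac{27}{704} \approx -0.038352$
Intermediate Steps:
$\frac{-9 + s \left(-3\right)}{-704} = \frac{-9 - -36}{-704} = \left(-9 + 36\right) \left(- \frac{1}{704}\right) = 27 \left(- \frac{1}{704}\right) = - \frac{27}{704}$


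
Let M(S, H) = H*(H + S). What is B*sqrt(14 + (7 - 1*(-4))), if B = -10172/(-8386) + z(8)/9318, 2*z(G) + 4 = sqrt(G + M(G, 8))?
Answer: 118457405/19535187 + 5*sqrt(34)/9318 ≈ 6.0669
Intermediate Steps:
z(G) = -2 + sqrt(64 + 9*G)/2 (z(G) = -2 + sqrt(G + 8*(8 + G))/2 = -2 + sqrt(G + (64 + 8*G))/2 = -2 + sqrt(64 + 9*G)/2)
B = 23691481/19535187 + sqrt(34)/9318 (B = -10172/(-8386) + (-2 + sqrt(64 + 9*8)/2)/9318 = -10172*(-1/8386) + (-2 + sqrt(64 + 72)/2)*(1/9318) = 5086/4193 + (-2 + sqrt(136)/2)*(1/9318) = 5086/4193 + (-2 + (2*sqrt(34))/2)*(1/9318) = 5086/4193 + (-2 + sqrt(34))*(1/9318) = 5086/4193 + (-1/4659 + sqrt(34)/9318) = 23691481/19535187 + sqrt(34)/9318 ≈ 1.2134)
B*sqrt(14 + (7 - 1*(-4))) = (23691481/19535187 + sqrt(34)/9318)*sqrt(14 + (7 - 1*(-4))) = (23691481/19535187 + sqrt(34)/9318)*sqrt(14 + (7 + 4)) = (23691481/19535187 + sqrt(34)/9318)*sqrt(14 + 11) = (23691481/19535187 + sqrt(34)/9318)*sqrt(25) = (23691481/19535187 + sqrt(34)/9318)*5 = 118457405/19535187 + 5*sqrt(34)/9318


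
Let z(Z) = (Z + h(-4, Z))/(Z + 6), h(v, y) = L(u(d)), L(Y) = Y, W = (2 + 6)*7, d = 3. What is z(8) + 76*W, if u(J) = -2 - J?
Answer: 59587/14 ≈ 4256.2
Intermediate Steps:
W = 56 (W = 8*7 = 56)
h(v, y) = -5 (h(v, y) = -2 - 1*3 = -2 - 3 = -5)
z(Z) = (-5 + Z)/(6 + Z) (z(Z) = (Z - 5)/(Z + 6) = (-5 + Z)/(6 + Z))
z(8) + 76*W = (-5 + 8)/(6 + 8) + 76*56 = 3/14 + 4256 = 59587/14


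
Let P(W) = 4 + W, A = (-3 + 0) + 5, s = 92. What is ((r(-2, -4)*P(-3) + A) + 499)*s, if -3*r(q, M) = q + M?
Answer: 46276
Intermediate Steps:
r(q, M) = -M/3 - q/3 (r(q, M) = -(q + M)/3 = -(M + q)/3 = -M/3 - q/3)
A = 2 (A = -3 + 5 = 2)
((r(-2, -4)*P(-3) + A) + 499)*s = (((-⅓*(-4) - ⅓*(-2))*(4 - 3) + 2) + 499)*92 = (((4/3 + ⅔)*1 + 2) + 499)*92 = ((2*1 + 2) + 499)*92 = ((2 + 2) + 499)*92 = (4 + 499)*92 = 503*92 = 46276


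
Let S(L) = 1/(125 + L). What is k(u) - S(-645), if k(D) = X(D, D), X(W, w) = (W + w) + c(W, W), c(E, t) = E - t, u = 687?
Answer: 714481/520 ≈ 1374.0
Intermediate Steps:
X(W, w) = W + w (X(W, w) = (W + w) + (W - W) = (W + w) + 0 = W + w)
k(D) = 2*D (k(D) = D + D = 2*D)
k(u) - S(-645) = 2*687 - 1/(125 - 645) = 1374 - 1/(-520) = 1374 - 1*(-1/520) = 1374 + 1/520 = 714481/520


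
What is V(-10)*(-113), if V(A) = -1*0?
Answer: 0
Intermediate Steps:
V(A) = 0
V(-10)*(-113) = 0*(-113) = 0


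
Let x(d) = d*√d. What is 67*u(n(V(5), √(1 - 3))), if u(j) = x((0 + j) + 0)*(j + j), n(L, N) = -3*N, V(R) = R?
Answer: -2412*I*2^(¼)*√3*(-I)^(3/2) ≈ -3513.0 + 3513.0*I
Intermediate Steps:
x(d) = d^(3/2)
u(j) = 2*j^(5/2) (u(j) = ((0 + j) + 0)^(3/2)*(j + j) = (j + 0)^(3/2)*(2*j) = j^(3/2)*(2*j) = 2*j^(5/2))
67*u(n(V(5), √(1 - 3))) = 67*(2*(-3*√(1 - 3))^(5/2)) = 67*(2*(-3*I*√2)^(5/2)) = 67*(2*(18*2^(¼)*√3*(-I)^(5/2))) = 67*(36*2^(¼)*√3*(-I)^(5/2)) = 2412*2^(¼)*√3*(-I)^(5/2)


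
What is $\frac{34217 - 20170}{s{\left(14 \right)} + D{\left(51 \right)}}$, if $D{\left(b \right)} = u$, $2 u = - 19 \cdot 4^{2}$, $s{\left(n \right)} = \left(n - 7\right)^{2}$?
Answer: $- \frac{14047}{103} \approx -136.38$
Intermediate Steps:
$s{\left(n \right)} = \left(-7 + n\right)^{2}$
$u = -152$ ($u = \frac{\left(-19\right) 4^{2}}{2} = \frac{\left(-19\right) 16}{2} = \frac{1}{2} \left(-304\right) = -152$)
$D{\left(b \right)} = -152$
$\frac{34217 - 20170}{s{\left(14 \right)} + D{\left(51 \right)}} = \frac{34217 - 20170}{\left(-7 + 14\right)^{2} - 152} = \frac{14047}{7^{2} - 152} = \frac{14047}{49 - 152} = \frac{14047}{-103} = 14047 \left(- \frac{1}{103}\right) = - \frac{14047}{103}$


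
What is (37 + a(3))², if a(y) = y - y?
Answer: 1369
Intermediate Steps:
a(y) = 0
(37 + a(3))² = (37 + 0)² = 37² = 1369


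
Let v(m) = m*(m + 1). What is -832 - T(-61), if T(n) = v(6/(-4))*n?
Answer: -3145/4 ≈ -786.25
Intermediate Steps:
v(m) = m*(1 + m)
T(n) = 3*n/4 (T(n) = ((6/(-4))*(1 + 6/(-4)))*n = ((6*(-¼))*(1 + 6*(-¼)))*n = (-3*(1 - 3/2)/2)*n = (-3/2*(-½))*n = 3*n/4)
-832 - T(-61) = -832 - 3*(-61)/4 = -832 - 1*(-183/4) = -832 + 183/4 = -3145/4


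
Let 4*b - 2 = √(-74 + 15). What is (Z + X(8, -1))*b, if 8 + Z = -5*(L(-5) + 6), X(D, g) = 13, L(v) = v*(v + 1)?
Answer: -125/2 - 125*I*√59/4 ≈ -62.5 - 240.04*I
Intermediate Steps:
L(v) = v*(1 + v)
b = ½ + I*√59/4 (b = ½ + √(-74 + 15)/4 = ½ + √(-59)/4 = ½ + (I*√59)/4 = ½ + I*√59/4 ≈ 0.5 + 1.9203*I)
Z = -138 (Z = -8 - 5*(-5*(1 - 5) + 6) = -8 - 5*(-5*(-4) + 6) = -8 - 5*(20 + 6) = -8 - 5*26 = -8 - 130 = -138)
(Z + X(8, -1))*b = (-138 + 13)*(½ + I*√59/4) = -125*(½ + I*√59/4) = -125/2 - 125*I*√59/4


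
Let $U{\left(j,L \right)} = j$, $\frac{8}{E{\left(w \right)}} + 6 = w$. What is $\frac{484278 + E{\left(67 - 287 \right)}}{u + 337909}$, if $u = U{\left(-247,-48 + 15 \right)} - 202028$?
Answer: $\frac{27361705}{7663321} \approx 3.5705$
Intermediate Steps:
$E{\left(w \right)} = \frac{8}{-6 + w}$
$u = -202275$ ($u = -247 - 202028 = -202275$)
$\frac{484278 + E{\left(67 - 287 \right)}}{u + 337909} = \frac{484278 + \frac{8}{-6 + \left(67 - 287\right)}}{-202275 + 337909} = \frac{484278 + \frac{8}{-6 + \left(67 - 287\right)}}{135634} = \left(484278 + \frac{8}{-6 - 220}\right) \frac{1}{135634} = \left(484278 + \frac{8}{-226}\right) \frac{1}{135634} = \left(484278 + 8 \left(- \frac{1}{226}\right)\right) \frac{1}{135634} = \left(484278 - \frac{4}{113}\right) \frac{1}{135634} = \frac{54723410}{113} \cdot \frac{1}{135634} = \frac{27361705}{7663321}$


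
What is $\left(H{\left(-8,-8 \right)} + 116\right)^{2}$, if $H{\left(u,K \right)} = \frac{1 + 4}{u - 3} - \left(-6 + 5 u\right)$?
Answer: $\frac{3157729}{121} \approx 26097.0$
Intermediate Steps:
$H{\left(u,K \right)} = 6 - 5 u + \frac{5}{-3 + u}$ ($H{\left(u,K \right)} = \frac{5}{-3 + u} - \left(-6 + 5 u\right) = 6 - 5 u + \frac{5}{-3 + u}$)
$\left(H{\left(-8,-8 \right)} + 116\right)^{2} = \left(\frac{-13 - 5 \left(-8\right)^{2} + 21 \left(-8\right)}{-3 - 8} + 116\right)^{2} = \left(\frac{-13 - 320 - 168}{-11} + 116\right)^{2} = \left(- \frac{-13 - 320 - 168}{11} + 116\right)^{2} = \left(\left(- \frac{1}{11}\right) \left(-501\right) + 116\right)^{2} = \left(\frac{501}{11} + 116\right)^{2} = \left(\frac{1777}{11}\right)^{2} = \frac{3157729}{121}$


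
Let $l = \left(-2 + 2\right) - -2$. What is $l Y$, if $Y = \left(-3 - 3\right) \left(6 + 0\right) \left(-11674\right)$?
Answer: $840528$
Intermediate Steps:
$l = 2$ ($l = 0 + 2 = 2$)
$Y = 420264$ ($Y = \left(-6\right) 6 \left(-11674\right) = \left(-36\right) \left(-11674\right) = 420264$)
$l Y = 2 \cdot 420264 = 840528$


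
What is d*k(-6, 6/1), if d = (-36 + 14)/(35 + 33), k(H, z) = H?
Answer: 33/17 ≈ 1.9412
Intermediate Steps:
d = -11/34 (d = -22/68 = -22*1/68 = -11/34 ≈ -0.32353)
d*k(-6, 6/1) = -11/34*(-6) = 33/17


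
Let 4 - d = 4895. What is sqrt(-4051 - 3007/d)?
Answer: I*sqrt(96892832694)/4891 ≈ 63.643*I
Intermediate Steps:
d = -4891 (d = 4 - 1*4895 = 4 - 4895 = -4891)
sqrt(-4051 - 3007/d) = sqrt(-4051 - 3007/(-4891)) = sqrt(-4051 - 3007*(-1/4891)) = sqrt(-4051 + 3007/4891) = sqrt(-19810434/4891) = I*sqrt(96892832694)/4891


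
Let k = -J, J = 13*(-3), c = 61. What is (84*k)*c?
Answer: 199836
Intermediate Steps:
J = -39
k = 39 (k = -1*(-39) = 39)
(84*k)*c = (84*39)*61 = 3276*61 = 199836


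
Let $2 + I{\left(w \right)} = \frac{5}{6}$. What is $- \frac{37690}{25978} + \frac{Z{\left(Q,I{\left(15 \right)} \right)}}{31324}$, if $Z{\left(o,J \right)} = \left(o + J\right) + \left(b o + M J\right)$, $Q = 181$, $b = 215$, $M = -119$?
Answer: $- \frac{242084051}{1220602308} \approx -0.19833$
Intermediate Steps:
$I{\left(w \right)} = - \frac{7}{6}$ ($I{\left(w \right)} = -2 + \frac{5}{6} = - \frac{7}{6}$)
$Z{\left(o,J \right)} = - 118 J + 216 o$ ($Z{\left(o,J \right)} = \left(o + J\right) - \left(- 215 o + 119 J\right) = \left(J + o\right) - \left(- 215 o + 119 J\right) = - 118 J + 216 o$)
$- \frac{37690}{25978} + \frac{Z{\left(Q,I{\left(15 \right)} \right)}}{31324} = - \frac{37690}{25978} + \frac{\left(-118\right) \left(- \frac{7}{6}\right) + 216 \cdot 181}{31324} = \left(-37690\right) \frac{1}{25978} + \left(\frac{413}{3} + 39096\right) \frac{1}{31324} = - \frac{18845}{12989} + \frac{117701}{3} \cdot \frac{1}{31324} = - \frac{18845}{12989} + \frac{117701}{93972} = - \frac{242084051}{1220602308}$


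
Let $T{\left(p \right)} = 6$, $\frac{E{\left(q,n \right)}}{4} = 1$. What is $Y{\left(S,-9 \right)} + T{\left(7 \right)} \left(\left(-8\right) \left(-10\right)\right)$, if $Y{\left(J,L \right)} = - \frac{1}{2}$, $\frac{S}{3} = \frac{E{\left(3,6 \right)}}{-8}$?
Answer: $\frac{959}{2} \approx 479.5$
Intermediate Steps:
$E{\left(q,n \right)} = 4$ ($E{\left(q,n \right)} = 4 \cdot 1 = 4$)
$S = - \frac{3}{2}$ ($S = 3 \frac{4}{-8} = 3 \cdot 4 \left(- \frac{1}{8}\right) = 3 \left(- \frac{1}{2}\right) = - \frac{3}{2} \approx -1.5$)
$Y{\left(J,L \right)} = - \frac{1}{2}$ ($Y{\left(J,L \right)} = \left(-1\right) \frac{1}{2} = - \frac{1}{2}$)
$Y{\left(S,-9 \right)} + T{\left(7 \right)} \left(\left(-8\right) \left(-10\right)\right) = - \frac{1}{2} + 6 \left(\left(-8\right) \left(-10\right)\right) = - \frac{1}{2} + 6 \cdot 80 = - \frac{1}{2} + 480 = \frac{959}{2}$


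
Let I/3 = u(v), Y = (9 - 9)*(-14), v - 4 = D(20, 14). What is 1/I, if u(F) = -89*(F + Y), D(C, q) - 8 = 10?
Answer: -1/5874 ≈ -0.00017024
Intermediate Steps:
D(C, q) = 18 (D(C, q) = 8 + 10 = 18)
v = 22 (v = 4 + 18 = 22)
Y = 0 (Y = 0*(-14) = 0)
u(F) = -89*F (u(F) = -89*(F + 0) = -89*F)
I = -5874 (I = 3*(-89*22) = 3*(-1958) = -5874)
1/I = 1/(-5874) = -1/5874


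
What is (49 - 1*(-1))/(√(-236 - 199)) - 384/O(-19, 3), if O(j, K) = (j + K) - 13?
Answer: 384/29 - 10*I*√435/87 ≈ 13.241 - 2.3973*I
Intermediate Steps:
O(j, K) = -13 + K + j (O(j, K) = (K + j) - 13 = -13 + K + j)
(49 - 1*(-1))/(√(-236 - 199)) - 384/O(-19, 3) = (49 - 1*(-1))/(√(-236 - 199)) - 384/(-13 + 3 - 19) = (49 + 1)/(√(-435)) - 384/(-29) = 50/((I*√435)) - 384*(-1/29) = 50*(-I*√435/435) + 384/29 = -10*I*√435/87 + 384/29 = 384/29 - 10*I*√435/87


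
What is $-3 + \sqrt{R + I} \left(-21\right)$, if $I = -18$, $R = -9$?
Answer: $-3 - 63 i \sqrt{3} \approx -3.0 - 109.12 i$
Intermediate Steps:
$-3 + \sqrt{R + I} \left(-21\right) = -3 + \sqrt{-9 - 18} \left(-21\right) = -3 + \sqrt{-27} \left(-21\right) = -3 + 3 i \sqrt{3} \left(-21\right) = -3 - 63 i \sqrt{3}$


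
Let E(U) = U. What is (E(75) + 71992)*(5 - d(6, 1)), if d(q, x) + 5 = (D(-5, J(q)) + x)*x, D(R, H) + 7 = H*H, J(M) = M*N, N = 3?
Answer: -22196636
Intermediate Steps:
J(M) = 3*M (J(M) = M*3 = 3*M)
D(R, H) = -7 + H² (D(R, H) = -7 + H*H = -7 + H²)
d(q, x) = -5 + x*(-7 + x + 9*q²) (d(q, x) = -5 + ((-7 + (3*q)²) + x)*x = -5 + ((-7 + 9*q²) + x)*x = -5 + (-7 + x + 9*q²)*x = -5 + x*(-7 + x + 9*q²))
(E(75) + 71992)*(5 - d(6, 1)) = (75 + 71992)*(5 - (-5 + 1² + 1*(-7 + 9*6²))) = 72067*(5 - (-5 + 1 + 1*(-7 + 9*36))) = 72067*(5 - (-5 + 1 + 1*(-7 + 324))) = 72067*(5 - (-5 + 1 + 1*317)) = 72067*(5 - (-5 + 1 + 317)) = 72067*(5 - 1*313) = 72067*(5 - 313) = 72067*(-308) = -22196636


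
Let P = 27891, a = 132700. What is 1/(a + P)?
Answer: 1/160591 ≈ 6.2270e-6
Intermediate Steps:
1/(a + P) = 1/(132700 + 27891) = 1/160591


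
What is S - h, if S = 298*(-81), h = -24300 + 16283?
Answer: -16121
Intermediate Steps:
h = -8017
S = -24138
S - h = -24138 - 1*(-8017) = -24138 + 8017 = -16121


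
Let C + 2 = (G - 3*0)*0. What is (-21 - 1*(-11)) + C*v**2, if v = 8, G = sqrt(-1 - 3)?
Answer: -138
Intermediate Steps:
G = 2*I (G = sqrt(-4) = 2*I ≈ 2.0*I)
C = -2 (C = -2 + (2*I - 3*0)*0 = -2 + (2*I + 0)*0 = -2 + (2*I)*0 = -2 + 0 = -2)
(-21 - 1*(-11)) + C*v**2 = (-21 - 1*(-11)) - 2*8**2 = (-21 + 11) - 2*64 = -10 - 128 = -138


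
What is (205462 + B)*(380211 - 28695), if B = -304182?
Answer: -34701659520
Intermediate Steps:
(205462 + B)*(380211 - 28695) = (205462 - 304182)*(380211 - 28695) = -98720*351516 = -34701659520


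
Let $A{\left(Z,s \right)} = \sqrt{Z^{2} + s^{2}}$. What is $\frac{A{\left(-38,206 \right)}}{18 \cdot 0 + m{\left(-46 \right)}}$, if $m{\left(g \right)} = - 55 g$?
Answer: $\frac{\sqrt{10970}}{1265} \approx 0.082797$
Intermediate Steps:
$\frac{A{\left(-38,206 \right)}}{18 \cdot 0 + m{\left(-46 \right)}} = \frac{\sqrt{\left(-38\right)^{2} + 206^{2}}}{18 \cdot 0 - -2530} = \frac{\sqrt{1444 + 42436}}{0 + 2530} = \frac{\sqrt{43880}}{2530} = 2 \sqrt{10970} \cdot \frac{1}{2530} = \frac{\sqrt{10970}}{1265}$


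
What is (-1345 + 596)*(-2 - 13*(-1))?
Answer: -8239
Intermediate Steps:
(-1345 + 596)*(-2 - 13*(-1)) = -749*(-2 + 13) = -749*11 = -8239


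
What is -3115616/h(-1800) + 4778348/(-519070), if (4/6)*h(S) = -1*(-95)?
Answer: -323580742342/14793495 ≈ -21873.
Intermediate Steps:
h(S) = 285/2 (h(S) = 3*(-1*(-95))/2 = (3/2)*95 = 285/2)
-3115616/h(-1800) + 4778348/(-519070) = -3115616/285/2 + 4778348/(-519070) = -3115616*2/285 + 4778348*(-1/519070) = -6231232/285 - 2389174/259535 = -323580742342/14793495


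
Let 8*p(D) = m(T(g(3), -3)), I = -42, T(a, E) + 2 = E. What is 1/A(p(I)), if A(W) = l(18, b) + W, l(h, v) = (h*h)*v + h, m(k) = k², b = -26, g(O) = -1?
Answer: -8/67223 ≈ -0.00011901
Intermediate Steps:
T(a, E) = -2 + E
l(h, v) = h + v*h² (l(h, v) = h²*v + h = v*h² + h = h + v*h²)
p(D) = 25/8 (p(D) = (-2 - 3)²/8 = (⅛)*(-5)² = (⅛)*25 = 25/8)
A(W) = -8406 + W (A(W) = 18*(1 + 18*(-26)) + W = 18*(1 - 468) + W = 18*(-467) + W = -8406 + W)
1/A(p(I)) = 1/(-8406 + 25/8) = 1/(-67223/8) = -8/67223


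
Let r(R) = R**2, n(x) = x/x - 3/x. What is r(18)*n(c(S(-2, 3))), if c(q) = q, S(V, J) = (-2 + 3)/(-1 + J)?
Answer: -1620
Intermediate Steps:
S(V, J) = 1/(-1 + J)
n(x) = 1 - 3/x
r(18)*n(c(S(-2, 3))) = 18**2*((-3 + 1/(-1 + 3))/(1/(-1 + 3))) = 324*((-3 + 1/2)/(1/2)) = 324*(2*(-5/2)) = 324*(-5) = -1620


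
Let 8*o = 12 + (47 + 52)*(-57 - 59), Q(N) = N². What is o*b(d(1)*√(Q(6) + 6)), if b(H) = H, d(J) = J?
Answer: -1434*√42 ≈ -9293.4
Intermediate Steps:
o = -1434 (o = (12 + (47 + 52)*(-57 - 59))/8 = (12 + 99*(-116))/8 = (12 - 11484)/8 = (⅛)*(-11472) = -1434)
o*b(d(1)*√(Q(6) + 6)) = -1434*√(6² + 6) = -1434*√(36 + 6) = -1434*√42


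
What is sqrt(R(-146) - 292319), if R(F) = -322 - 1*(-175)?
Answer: I*sqrt(292466) ≈ 540.8*I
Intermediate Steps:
R(F) = -147 (R(F) = -322 + 175 = -147)
sqrt(R(-146) - 292319) = sqrt(-147 - 292319) = sqrt(-292466) = I*sqrt(292466)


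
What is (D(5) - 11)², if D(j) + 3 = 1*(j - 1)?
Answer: 100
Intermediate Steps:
D(j) = -4 + j (D(j) = -3 + 1*(j - 1) = -3 + 1*(-1 + j) = -3 + (-1 + j) = -4 + j)
(D(5) - 11)² = ((-4 + 5) - 11)² = (1 - 11)² = (-10)² = 100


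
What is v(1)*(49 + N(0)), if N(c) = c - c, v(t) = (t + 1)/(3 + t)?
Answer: 49/2 ≈ 24.500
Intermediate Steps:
v(t) = (1 + t)/(3 + t)
N(c) = 0
v(1)*(49 + N(0)) = ((1 + 1)/(3 + 1))*(49 + 0) = (2/4)*49 = ((1/4)*2)*49 = (1/2)*49 = 49/2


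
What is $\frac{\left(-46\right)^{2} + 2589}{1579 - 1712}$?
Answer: $- \frac{4705}{133} \approx -35.376$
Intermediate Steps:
$\frac{\left(-46\right)^{2} + 2589}{1579 - 1712} = \frac{2116 + 2589}{-133} = 4705 \left(- \frac{1}{133}\right) = - \frac{4705}{133}$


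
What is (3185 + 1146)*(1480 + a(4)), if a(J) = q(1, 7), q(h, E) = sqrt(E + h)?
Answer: 6409880 + 8662*sqrt(2) ≈ 6.4221e+6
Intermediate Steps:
a(J) = 2*sqrt(2) (a(J) = sqrt(7 + 1) = sqrt(8) = 2*sqrt(2))
(3185 + 1146)*(1480 + a(4)) = (3185 + 1146)*(1480 + 2*sqrt(2)) = 4331*(1480 + 2*sqrt(2)) = 6409880 + 8662*sqrt(2)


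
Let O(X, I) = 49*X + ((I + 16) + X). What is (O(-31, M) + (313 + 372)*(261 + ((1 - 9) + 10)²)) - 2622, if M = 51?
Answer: 177420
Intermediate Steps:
O(X, I) = 16 + I + 50*X (O(X, I) = 49*X + ((16 + I) + X) = 49*X + (16 + I + X) = 16 + I + 50*X)
(O(-31, M) + (313 + 372)*(261 + ((1 - 9) + 10)²)) - 2622 = ((16 + 51 + 50*(-31)) + (313 + 372)*(261 + ((1 - 9) + 10)²)) - 2622 = ((16 + 51 - 1550) + 685*(261 + (-8 + 10)²)) - 2622 = (-1483 + 685*(261 + 2²)) - 2622 = (-1483 + 685*(261 + 4)) - 2622 = (-1483 + 685*265) - 2622 = (-1483 + 181525) - 2622 = 180042 - 2622 = 177420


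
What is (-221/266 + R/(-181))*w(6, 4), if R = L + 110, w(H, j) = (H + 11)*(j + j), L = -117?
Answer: -2593452/24073 ≈ -107.73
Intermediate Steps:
w(H, j) = 2*j*(11 + H) (w(H, j) = (11 + H)*(2*j) = 2*j*(11 + H))
R = -7 (R = -117 + 110 = -7)
(-221/266 + R/(-181))*w(6, 4) = (-221/266 - 7/(-181))*(2*4*(11 + 6)) = (-221*1/266 - 7*(-1/181))*(2*4*17) = (-221/266 + 7/181)*136 = -38139/48146*136 = -2593452/24073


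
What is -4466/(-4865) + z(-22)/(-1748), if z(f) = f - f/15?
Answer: 847121/911145 ≈ 0.92973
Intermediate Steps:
z(f) = 14*f/15 (z(f) = f - f/15 = 14*f/15)
-4466/(-4865) + z(-22)/(-1748) = -4466/(-4865) + ((14/15)*(-22))/(-1748) = -4466*(-1/4865) - 308/15*(-1/1748) = 638/695 + 77/6555 = 847121/911145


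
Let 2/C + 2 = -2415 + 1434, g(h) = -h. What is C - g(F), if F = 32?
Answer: 31454/983 ≈ 31.998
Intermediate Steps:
C = -2/983 (C = 2/(-2 + (-2415 + 1434)) = 2/(-2 - 981) = 2/(-983) = 2*(-1/983) = -2/983 ≈ -0.0020346)
C - g(F) = -2/983 - (-1)*32 = -2/983 - 1*(-32) = -2/983 + 32 = 31454/983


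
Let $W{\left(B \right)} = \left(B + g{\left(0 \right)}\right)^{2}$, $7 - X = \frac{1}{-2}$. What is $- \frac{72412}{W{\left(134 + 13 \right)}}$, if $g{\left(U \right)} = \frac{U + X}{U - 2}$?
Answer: $- \frac{1158592}{328329} \approx -3.5288$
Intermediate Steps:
$X = \frac{15}{2}$ ($X = 7 - \frac{1}{-2} = 7 - - \frac{1}{2} = 7 + \frac{1}{2} = \frac{15}{2} \approx 7.5$)
$g{\left(U \right)} = \frac{\frac{15}{2} + U}{-2 + U}$ ($g{\left(U \right)} = \frac{U + \frac{15}{2}}{U - 2} = \frac{\frac{15}{2} + U}{-2 + U}$)
$W{\left(B \right)} = \left(- \frac{15}{4} + B\right)^{2}$ ($W{\left(B \right)} = \left(B + \frac{\frac{15}{2} + 0}{-2 + 0}\right)^{2} = \left(B + \frac{1}{-2} \cdot \frac{15}{2}\right)^{2} = \left(B - \frac{15}{4}\right)^{2} = \left(- \frac{15}{4} + B\right)^{2}$)
$- \frac{72412}{W{\left(134 + 13 \right)}} = - \frac{72412}{\frac{1}{16} \left(-15 + 4 \left(134 + 13\right)\right)^{2}} = - \frac{72412}{\frac{1}{16} \left(-15 + 4 \cdot 147\right)^{2}} = - \frac{72412}{\frac{1}{16} \left(-15 + 588\right)^{2}} = - \frac{72412}{\frac{1}{16} \cdot 573^{2}} = - \frac{72412}{\frac{1}{16} \cdot 328329} = - \frac{72412}{\frac{328329}{16}} = \left(-72412\right) \frac{16}{328329} = - \frac{1158592}{328329}$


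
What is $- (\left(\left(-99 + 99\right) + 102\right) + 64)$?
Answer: $-166$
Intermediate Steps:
$- (\left(\left(-99 + 99\right) + 102\right) + 64) = - (\left(0 + 102\right) + 64) = - (102 + 64) = \left(-1\right) 166 = -166$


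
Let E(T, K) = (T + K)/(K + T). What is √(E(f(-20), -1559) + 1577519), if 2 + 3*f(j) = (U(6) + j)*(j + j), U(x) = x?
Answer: 12*√10955 ≈ 1256.0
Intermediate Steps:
f(j) = -⅔ + 2*j*(6 + j)/3 (f(j) = -⅔ + ((6 + j)*(j + j))/3 = -⅔ + ((6 + j)*(2*j))/3 = -⅔ + (2*j*(6 + j))/3 = -⅔ + 2*j*(6 + j)/3)
E(T, K) = 1 (E(T, K) = (K + T)/(K + T) = 1)
√(E(f(-20), -1559) + 1577519) = √(1 + 1577519) = √1577520 = 12*√10955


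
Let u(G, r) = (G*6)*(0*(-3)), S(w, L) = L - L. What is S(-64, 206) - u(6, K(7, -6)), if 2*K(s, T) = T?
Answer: 0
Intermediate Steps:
K(s, T) = T/2
S(w, L) = 0
u(G, r) = 0 (u(G, r) = (6*G)*0 = 0)
S(-64, 206) - u(6, K(7, -6)) = 0 - 1*0 = 0 + 0 = 0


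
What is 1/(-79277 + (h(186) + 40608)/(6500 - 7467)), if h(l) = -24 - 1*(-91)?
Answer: -967/76701534 ≈ -1.2607e-5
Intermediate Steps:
h(l) = 67 (h(l) = -24 + 91 = 67)
1/(-79277 + (h(186) + 40608)/(6500 - 7467)) = 1/(-79277 + (67 + 40608)/(6500 - 7467)) = 1/(-79277 + 40675/(-967)) = 1/(-79277 + 40675*(-1/967)) = 1/(-79277 - 40675/967) = 1/(-76701534/967) = -967/76701534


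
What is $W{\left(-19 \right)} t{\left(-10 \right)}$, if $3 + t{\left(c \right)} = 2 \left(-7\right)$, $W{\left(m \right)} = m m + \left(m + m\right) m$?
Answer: $-18411$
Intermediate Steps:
$W{\left(m \right)} = 3 m^{2}$ ($W{\left(m \right)} = m^{2} + 2 m m = m^{2} + 2 m^{2} = 3 m^{2}$)
$t{\left(c \right)} = -17$ ($t{\left(c \right)} = -3 + 2 \left(-7\right) = -3 - 14 = -17$)
$W{\left(-19 \right)} t{\left(-10 \right)} = 3 \left(-19\right)^{2} \left(-17\right) = 3 \cdot 361 \left(-17\right) = 1083 \left(-17\right) = -18411$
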